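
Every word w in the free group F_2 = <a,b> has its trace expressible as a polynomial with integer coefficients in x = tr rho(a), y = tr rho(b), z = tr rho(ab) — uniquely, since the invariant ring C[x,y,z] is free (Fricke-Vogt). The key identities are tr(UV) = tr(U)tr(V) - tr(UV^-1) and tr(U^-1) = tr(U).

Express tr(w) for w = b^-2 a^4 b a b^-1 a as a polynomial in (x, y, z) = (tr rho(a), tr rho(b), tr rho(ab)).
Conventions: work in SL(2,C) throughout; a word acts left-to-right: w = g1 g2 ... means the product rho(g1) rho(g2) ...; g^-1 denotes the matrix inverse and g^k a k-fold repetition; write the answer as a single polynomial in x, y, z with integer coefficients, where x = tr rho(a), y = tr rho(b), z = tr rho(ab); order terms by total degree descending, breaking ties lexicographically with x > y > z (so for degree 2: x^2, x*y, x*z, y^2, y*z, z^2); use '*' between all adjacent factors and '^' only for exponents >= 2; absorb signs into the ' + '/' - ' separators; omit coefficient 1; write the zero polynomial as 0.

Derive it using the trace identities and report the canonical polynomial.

apply: trace(a b a) = trace(a) * trace(b a) - trace(b) = x*z - y
trace(b a^3) = trace(a) * trace(a b a) - trace(a b) = x^2*z - x*y - z
trace(a^2 b a^2) = trace(a) * trace(b a^3) - trace(b a^2) = x^3*z - x^2*y - 2*x*z + y
use: trace(a^3 b a^2) = trace(a) * trace(a^2 b a^2) - trace(a^2 b a) = x^4*z - x^3*y - 3*x^2*z + 2*x*y + z
trace(a^4 b a^2) = trace(a) * trace(a^3 b a^2) - trace(a^3 b a) = x^5*z - x^4*y - 4*x^3*z + 3*x^2*y + 3*x*z - y
trace(b a b a) = trace(b a) * trace(b a) - trace(1)   [split at repeated b] = z^2 - 2
apply: trace(b a b) = trace(b) * trace(a b) - trace(a) = y*z - x
use: trace(b a^2 b a) = trace(a) * trace(b a b a) - trace(b a b) = x*z^2 - y*z - x
trace(a^2) = trace(a) * trace(a) - trace(1) = x^2 - 2
apply: trace(b a^2 b) = trace(b) * trace(a^2 b) - trace(a^2) = x*y*z - x^2 - y^2 + 2
apply: trace(b a^2 b a^2) = trace(a) * trace(b a^2 b a) - trace(b a^2 b) = x^2*z^2 - 2*x*y*z + y^2 - 2
apply: trace(b a^2 b a^3) = trace(a) * trace(b a^2 b a^2) - trace(b a^2 b a) = x^3*z^2 - 2*x^2*y*z + x*y^2 - x*z^2 + y*z - x
trace(a^4 b a^2 b) = trace(a) * trace(b a^2 b a^3) - trace(b a^2 b a^2) = x^4*z^2 - 2*x^3*y*z + x^2*y^2 - 2*x^2*z^2 + 3*x*y*z - x^2 - y^2 + 2
apply: trace(b^-1 a^4 b a^2) = trace(a^4 b a^2) * trace(b) - trace(a^4 b a^2 b) = x^5*y*z - x^4*y^2 - x^4*z^2 - 2*x^3*y*z + 2*x^2*y^2 + 2*x^2*z^2 + x^2 - 2
use: trace(a b^-2 a^4 b a) = trace(b^-1 a^4 b a^2) * trace(b) - trace(b^-1 a^4 b a^2 b) = x^5*y^2*z - x^4*y^3 - x^4*y*z^2 - x^5*z - 2*x^3*y^2*z + x^4*y + 2*x^2*y^3 + 2*x^2*y*z^2 + 4*x^3*z - 2*x^2*y - 3*x*z - y
apply: trace(a^2 b a b a) = trace(a) * trace(a b a b a) - trace(a b a b) = x^2*z^2 - x*y*z - x^2 - z^2 + 2
apply: trace(b a b a^4) = trace(a) * trace(a^2 b a b a) - trace(a^2 b a b) = x^3*z^2 - x^2*y*z - x^3 - 2*x*z^2 + y*z + 3*x
trace(a^4 b a b a) = trace(a) * trace(b a b a^4) - trace(b a b a^3) = x^4*z^2 - x^3*y*z - x^4 - 3*x^2*z^2 + 2*x*y*z + 4*x^2 + z^2 - 2
trace(b a b a b a) = trace(b a) * trace(b a b a) - trace(b^-1 a^-1)   [split at repeated b] = z^3 - 3*z
apply: trace(b a b a b) = trace(b) * trace(a b a b) - trace(a b a) = y*z^2 - x*z - y
trace(b a b a b a^2) = trace(a) * trace(b a b a b a) - trace(b a b a b) = x*z^3 - y*z^2 - 2*x*z + y
trace(a^2 b a b a b a) = trace(a) * trace(b a b a b a^2) - trace(b a b a b a) = x^2*z^3 - x*y*z^2 - 2*x^2*z - z^3 + x*y + 3*z
use: trace(a^4 b a b a b) = trace(a) * trace(a^2 b a b a b a) - trace(a^2 b a b a b) = x^3*z^3 - x^2*y*z^2 - 2*x^3*z - 2*x*z^3 + x^2*y + y*z^2 + 5*x*z - y
apply: trace(a^4 b a b a b^-1) = trace(a^4 b a b a) * trace(b) - trace(a^4 b a b a b) = x^4*y*z^2 - x^3*y^2*z - x^3*z^3 - x^4*y - 2*x^2*y*z^2 + 2*x^3*z + 2*x*y^2*z + 2*x*z^3 + 3*x^2*y - 5*x*z - y
use: trace(a b^-2 a^4 b a b) = trace(a^4 b a b a b^-1) * trace(b) - trace(a^4 b a b a) = x^4*y^2*z^2 - x^3*y^3*z - x^3*y*z^3 - x^4*y^2 - x^4*z^2 - 2*x^2*y^2*z^2 + 3*x^3*y*z + 2*x*y^3*z + 2*x*y*z^3 + x^4 + 3*x^2*y^2 + 3*x^2*z^2 - 7*x*y*z - 4*x^2 - y^2 - z^2 + 2
apply: trace(b^-2 a^4 b a b^-1 a) = trace(a b^-2 a^4 b a) * trace(b) - trace(a b^-2 a^4 b a b) = x^5*y^3*z - x^4*y^4 - 2*x^4*y^2*z^2 - x^5*y*z - x^3*y^3*z + x^3*y*z^3 + 2*x^4*y^2 + x^4*z^2 + 2*x^2*y^4 + 4*x^2*y^2*z^2 + x^3*y*z - 2*x*y^3*z - 2*x*y*z^3 - x^4 - 5*x^2*y^2 - 3*x^2*z^2 + 4*x*y*z + 4*x^2 + z^2 - 2

x^5*y^3*z - x^4*y^4 - 2*x^4*y^2*z^2 - x^5*y*z - x^3*y^3*z + x^3*y*z^3 + 2*x^4*y^2 + x^4*z^2 + 2*x^2*y^4 + 4*x^2*y^2*z^2 + x^3*y*z - 2*x*y^3*z - 2*x*y*z^3 - x^4 - 5*x^2*y^2 - 3*x^2*z^2 + 4*x*y*z + 4*x^2 + z^2 - 2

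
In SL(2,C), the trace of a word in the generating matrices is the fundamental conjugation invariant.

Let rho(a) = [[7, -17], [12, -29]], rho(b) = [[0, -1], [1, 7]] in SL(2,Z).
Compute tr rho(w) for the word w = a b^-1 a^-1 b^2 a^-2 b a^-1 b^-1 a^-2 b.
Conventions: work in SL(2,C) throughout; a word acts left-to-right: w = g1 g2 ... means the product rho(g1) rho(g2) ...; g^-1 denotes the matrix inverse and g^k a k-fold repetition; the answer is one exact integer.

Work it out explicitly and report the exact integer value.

-93263405270622

rho(a) = [[7, -17], [12, -29]]
... * rho(b^-1) = [[7, 1], [-1, 0]]  ->  [[66, 7], [113, 12]]
... * rho(a^-1) = [[-29, 17], [-12, 7]]  ->  [[-1998, 1171], [-3421, 2005]]
... * rho(b) = [[0, -1], [1, 7]]  ->  [[1171, 10195], [2005, 17456]]
... * rho(b) = [[0, -1], [1, 7]]  ->  [[10195, 70194], [17456, 120187]]
... * rho(a^-1) = [[-29, 17], [-12, 7]]  ->  [[-1137983, 664673], [-1948468, 1138061]]
... * rho(a^-1) = [[-29, 17], [-12, 7]]  ->  [[25025431, -14693000], [42848840, -25157529]]
... * rho(b) = [[0, -1], [1, 7]]  ->  [[-14693000, -127876431], [-25157529, -218951543]]
... * rho(a^-1) = [[-29, 17], [-12, 7]]  ->  [[1960614172, -1144916017], [3356986857, -1960338794]]
... * rho(b^-1) = [[7, 1], [-1, 0]]  ->  [[14869215221, 1960614172], [25459246793, 3356986857]]
... * rho(a^-1) = [[-29, 17], [-12, 7]]  ->  [[-454734611473, 266500957961], [-778601999281, 456306103480]]
... * rho(a^-1) = [[-29, 17], [-12, 7]]  ->  [[9989292237185, -5864981689314], [17103784737389, -10042091263417]]
... * rho(b) = [[0, -1], [1, 7]]  ->  [[-5864981689314, -51044164062383], [-10042091263417, -87398423581308]]
tr = -5864981689314 + -87398423581308 = -93263405270622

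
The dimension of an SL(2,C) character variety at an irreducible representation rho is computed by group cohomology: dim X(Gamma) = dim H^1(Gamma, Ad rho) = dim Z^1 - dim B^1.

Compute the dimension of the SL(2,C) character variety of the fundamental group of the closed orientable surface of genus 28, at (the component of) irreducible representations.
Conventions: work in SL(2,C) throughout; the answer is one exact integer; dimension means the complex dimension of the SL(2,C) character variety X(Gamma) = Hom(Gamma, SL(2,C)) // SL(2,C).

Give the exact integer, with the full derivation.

The genus-28 surface group: 2g = 56 generators, one relator prod [a_i, b_i].
A cocycle assigns one sl_2 vector per generator subject to the relator condition d_2(z) = 0: dim of the unconstrained space is 3*2g = 168.
d_2 is surjective at irreducible rho (its cokernel H^2 is dual to H^0 = 0), so dim Z^1 = 168 - 3 = 165.
dim B^1 = 3 (coboundaries, injective at irreducible rho).
dim H^1 = 165 - 3 = 162 = dim X.

162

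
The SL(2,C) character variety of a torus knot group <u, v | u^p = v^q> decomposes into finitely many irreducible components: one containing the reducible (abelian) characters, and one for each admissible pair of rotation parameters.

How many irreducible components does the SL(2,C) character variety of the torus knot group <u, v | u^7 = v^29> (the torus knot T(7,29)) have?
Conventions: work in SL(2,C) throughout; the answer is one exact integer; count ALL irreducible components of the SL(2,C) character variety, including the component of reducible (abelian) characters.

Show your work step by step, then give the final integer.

In the torus knot group T(7,29), u^7 = v^29 is central, so an irreducible representation sends it to +I or -I (Schur).
So on each irreducible component the traces are pinned: tr(u) = 2*cos(pi*alpha/7) with 1 <= alpha <= 6, tr(v) = 2*cos(pi*beta/29) with 1 <= beta <= 28.
Consistency of u^7 = (-1)^alpha I with v^29 = (-1)^beta I forces alpha = beta (mod 2).
Counting: 3 odd alphas x 14 odd betas + 3 even alphas x 14 even betas = 42 + 42 = 84.
Total: 84 irreducible-character components + 1 reducible (abelian) component = 85.

85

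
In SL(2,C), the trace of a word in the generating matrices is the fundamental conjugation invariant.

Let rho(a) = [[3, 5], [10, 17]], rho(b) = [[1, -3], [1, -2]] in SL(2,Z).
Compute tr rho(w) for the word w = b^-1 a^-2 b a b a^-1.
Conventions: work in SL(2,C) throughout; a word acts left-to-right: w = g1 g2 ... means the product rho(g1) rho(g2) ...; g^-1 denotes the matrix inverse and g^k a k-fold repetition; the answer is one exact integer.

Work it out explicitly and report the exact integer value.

rho(b^-1) = [[-2, 3], [-1, 1]]
... * rho(a^-1) = [[17, -5], [-10, 3]]  ->  [[-64, 19], [-27, 8]]
... * rho(a^-1) = [[17, -5], [-10, 3]]  ->  [[-1278, 377], [-539, 159]]
... * rho(b) = [[1, -3], [1, -2]]  ->  [[-901, 3080], [-380, 1299]]
... * rho(a) = [[3, 5], [10, 17]]  ->  [[28097, 47855], [11850, 20183]]
... * rho(b) = [[1, -3], [1, -2]]  ->  [[75952, -180001], [32033, -75916]]
... * rho(a^-1) = [[17, -5], [-10, 3]]  ->  [[3091194, -919763], [1303721, -387913]]
tr = 3091194 + -387913 = 2703281

2703281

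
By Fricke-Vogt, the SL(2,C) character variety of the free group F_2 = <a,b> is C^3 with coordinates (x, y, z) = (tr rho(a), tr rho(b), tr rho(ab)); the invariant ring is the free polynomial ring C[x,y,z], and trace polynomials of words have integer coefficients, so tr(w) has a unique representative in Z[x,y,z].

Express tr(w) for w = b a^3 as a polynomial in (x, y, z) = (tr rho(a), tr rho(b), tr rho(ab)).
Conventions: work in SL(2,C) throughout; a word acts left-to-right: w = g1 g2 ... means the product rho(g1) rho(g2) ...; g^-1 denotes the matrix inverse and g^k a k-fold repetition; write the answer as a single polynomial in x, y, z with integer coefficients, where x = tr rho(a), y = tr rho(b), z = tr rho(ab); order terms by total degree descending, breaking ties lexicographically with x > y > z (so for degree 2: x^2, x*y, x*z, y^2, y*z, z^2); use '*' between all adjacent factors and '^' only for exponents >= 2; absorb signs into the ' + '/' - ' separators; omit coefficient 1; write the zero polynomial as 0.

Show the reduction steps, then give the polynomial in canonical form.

x^2*z - x*y - z

apply: trace(b a^2) = trace(a) * trace(b a) - trace(b)   [square of a] = x*z - y
use: trace(b a^3) = trace(a) * trace(b a^2) - trace(b a)   [square of a] = x^2*z - x*y - z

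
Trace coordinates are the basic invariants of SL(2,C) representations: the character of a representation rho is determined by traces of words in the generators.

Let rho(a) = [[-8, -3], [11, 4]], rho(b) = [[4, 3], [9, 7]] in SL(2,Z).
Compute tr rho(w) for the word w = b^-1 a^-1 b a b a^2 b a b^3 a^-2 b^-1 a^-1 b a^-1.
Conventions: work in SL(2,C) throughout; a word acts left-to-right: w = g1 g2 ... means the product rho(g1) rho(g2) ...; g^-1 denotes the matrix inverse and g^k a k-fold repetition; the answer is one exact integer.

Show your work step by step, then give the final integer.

1744655402

rho(b^-1) = [[7, -3], [-9, 4]]
... * rho(a^-1) = [[4, 3], [-11, -8]]  ->  [[61, 45], [-80, -59]]
... * rho(b) = [[4, 3], [9, 7]]  ->  [[649, 498], [-851, -653]]
... * rho(a) = [[-8, -3], [11, 4]]  ->  [[286, 45], [-375, -59]]
... * rho(b) = [[4, 3], [9, 7]]  ->  [[1549, 1173], [-2031, -1538]]
... * rho(a) = [[-8, -3], [11, 4]]  ->  [[511, 45], [-670, -59]]
... * rho(a) = [[-8, -3], [11, 4]]  ->  [[-3593, -1353], [4711, 1774]]
... * rho(b) = [[4, 3], [9, 7]]  ->  [[-26549, -20250], [34810, 26551]]
... * rho(a) = [[-8, -3], [11, 4]]  ->  [[-10358, -1353], [13581, 1774]]
... * rho(b) = [[4, 3], [9, 7]]  ->  [[-53609, -40545], [70290, 53161]]
... * rho(b) = [[4, 3], [9, 7]]  ->  [[-579341, -444642], [759609, 582997]]
... * rho(b) = [[4, 3], [9, 7]]  ->  [[-6319142, -4850517], [8285409, 6359806]]
... * rho(a^-1) = [[4, 3], [-11, -8]]  ->  [[28079119, 19846710], [-36816230, -26022221]]
... * rho(a^-1) = [[4, 3], [-11, -8]]  ->  [[-105997334, -74536323], [138979511, 97729078]]
... * rho(b^-1) = [[7, -3], [-9, 4]]  ->  [[-71154431, 19846710], [93294875, -26022221]]
... * rho(a^-1) = [[4, 3], [-11, -8]]  ->  [[-502931534, -372236973], [659423931, 488062393]]
... * rho(b) = [[4, 3], [9, 7]]  ->  [[-5361858893, -4114453413], [7030257261, 5394708544]]
... * rho(a^-1) = [[4, 3], [-11, -8]]  ->  [[23811551971, 16830050625], [-31220764940, -22066896569]]
tr = 23811551971 + -22066896569 = 1744655402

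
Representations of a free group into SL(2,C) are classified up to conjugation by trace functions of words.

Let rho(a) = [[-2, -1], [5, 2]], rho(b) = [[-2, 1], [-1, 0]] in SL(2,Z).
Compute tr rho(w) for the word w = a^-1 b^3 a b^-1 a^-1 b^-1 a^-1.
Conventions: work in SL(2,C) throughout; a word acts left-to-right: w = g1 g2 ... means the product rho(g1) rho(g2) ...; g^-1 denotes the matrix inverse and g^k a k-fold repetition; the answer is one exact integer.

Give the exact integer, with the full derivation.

rho(a^-1) = [[2, 1], [-5, -2]]
... * rho(b) = [[-2, 1], [-1, 0]]  ->  [[-5, 2], [12, -5]]
... * rho(b) = [[-2, 1], [-1, 0]]  ->  [[8, -5], [-19, 12]]
... * rho(b) = [[-2, 1], [-1, 0]]  ->  [[-11, 8], [26, -19]]
... * rho(a) = [[-2, -1], [5, 2]]  ->  [[62, 27], [-147, -64]]
... * rho(b^-1) = [[0, -1], [1, -2]]  ->  [[27, -116], [-64, 275]]
... * rho(a^-1) = [[2, 1], [-5, -2]]  ->  [[634, 259], [-1503, -614]]
... * rho(b^-1) = [[0, -1], [1, -2]]  ->  [[259, -1152], [-614, 2731]]
... * rho(a^-1) = [[2, 1], [-5, -2]]  ->  [[6278, 2563], [-14883, -6076]]
tr = 6278 + -6076 = 202

202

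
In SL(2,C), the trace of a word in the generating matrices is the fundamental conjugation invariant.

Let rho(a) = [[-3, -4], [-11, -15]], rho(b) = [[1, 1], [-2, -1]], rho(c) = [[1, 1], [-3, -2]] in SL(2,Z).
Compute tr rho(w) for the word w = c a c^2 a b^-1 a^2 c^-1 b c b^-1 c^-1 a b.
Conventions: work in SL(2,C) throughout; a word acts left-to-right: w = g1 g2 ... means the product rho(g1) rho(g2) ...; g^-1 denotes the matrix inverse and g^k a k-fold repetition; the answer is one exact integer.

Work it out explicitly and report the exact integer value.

841804

rho(c) = [[1, 1], [-3, -2]]
... * rho(a) = [[-3, -4], [-11, -15]]  ->  [[-14, -19], [31, 42]]
... * rho(c) = [[1, 1], [-3, -2]]  ->  [[43, 24], [-95, -53]]
... * rho(c) = [[1, 1], [-3, -2]]  ->  [[-29, -5], [64, 11]]
... * rho(a) = [[-3, -4], [-11, -15]]  ->  [[142, 191], [-313, -421]]
... * rho(b^-1) = [[-1, -1], [2, 1]]  ->  [[240, 49], [-529, -108]]
... * rho(a) = [[-3, -4], [-11, -15]]  ->  [[-1259, -1695], [2775, 3736]]
... * rho(a) = [[-3, -4], [-11, -15]]  ->  [[22422, 30461], [-49421, -67140]]
... * rho(c^-1) = [[-2, -1], [3, 1]]  ->  [[46539, 8039], [-102578, -17719]]
... * rho(b) = [[1, 1], [-2, -1]]  ->  [[30461, 38500], [-67140, -84859]]
... * rho(c) = [[1, 1], [-3, -2]]  ->  [[-85039, -46539], [187437, 102578]]
... * rho(b^-1) = [[-1, -1], [2, 1]]  ->  [[-8039, 38500], [17719, -84859]]
... * rho(c^-1) = [[-2, -1], [3, 1]]  ->  [[131578, 46539], [-290015, -102578]]
... * rho(a) = [[-3, -4], [-11, -15]]  ->  [[-906663, -1224397], [1998403, 2698730]]
... * rho(b) = [[1, 1], [-2, -1]]  ->  [[1542131, 317734], [-3399057, -700327]]
tr = 1542131 + -700327 = 841804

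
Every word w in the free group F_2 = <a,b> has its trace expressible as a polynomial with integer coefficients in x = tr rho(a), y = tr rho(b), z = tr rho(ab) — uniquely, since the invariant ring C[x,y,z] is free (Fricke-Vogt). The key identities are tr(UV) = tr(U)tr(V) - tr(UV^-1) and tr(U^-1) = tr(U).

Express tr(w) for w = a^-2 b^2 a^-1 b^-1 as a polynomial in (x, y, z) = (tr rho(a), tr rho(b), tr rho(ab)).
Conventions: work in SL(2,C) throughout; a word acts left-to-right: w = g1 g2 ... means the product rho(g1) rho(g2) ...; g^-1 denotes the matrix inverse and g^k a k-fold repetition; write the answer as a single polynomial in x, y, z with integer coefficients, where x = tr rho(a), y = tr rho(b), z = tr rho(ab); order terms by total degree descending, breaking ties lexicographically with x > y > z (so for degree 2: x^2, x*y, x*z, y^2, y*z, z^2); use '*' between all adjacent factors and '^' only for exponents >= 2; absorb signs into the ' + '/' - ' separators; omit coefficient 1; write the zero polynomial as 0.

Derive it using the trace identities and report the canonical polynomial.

x^2*y^2*z - x*y^3 - x*y*z^2 - x^2*z + 2*x*y + z

trace(b a^-1) = trace(b) trace(a) - trace(b a) = x*y - z
trace(b^2 a) = trace(b) trace(a b) - trace(a) = y*z - x
trace(b^2) = trace(b) trace(b) - trace(1) = y^2 - 2
trace(a b^2 a) = trace(a) trace(b^2 a) - trace(b^2) = x*y*z - x^2 - y^2 + 2
trace(a b a b) = trace(a b) trace(a b) - trace(1)   [split at repeated a] = z^2 - 2
trace(a b a) = trace(a) trace(b a) - trace(b) = x*z - y
trace(a b^2 a b) = trace(b) trace(a b a b) - trace(a b a) = y*z^2 - x*z - y
trace(b^-1 a b^2 a) = trace(a b^2 a) trace(b) - trace(a b^2 a b) = x*y^2*z - x^2*y - y^3 - y*z^2 + x*z + 3*y
trace(b^2 a^-1 b^-1 a) = trace(b^-1 a b^2) trace(a) - trace(b^-1 a b^2 a) = -x*y^2*z + x^2*y + y^3 + y*z^2 - 3*y
trace(a^-1 b^2 a^-1 b^-1) = trace(b^2 a^-1 b^-1) trace(a) - trace(b^2 a^-1 b^-1 a) = x*y^2*z - y^3 - y*z^2 - x*z + 3*y
trace(a^-2 b^2 a^-1 b^-1) = trace(a^-1 b^2 a^-1 b^-1) trace(a) - trace(a^-1 b^2 a^-1 b^-1 a) = x^2*y^2*z - x*y^3 - x*y*z^2 - x^2*z + 2*x*y + z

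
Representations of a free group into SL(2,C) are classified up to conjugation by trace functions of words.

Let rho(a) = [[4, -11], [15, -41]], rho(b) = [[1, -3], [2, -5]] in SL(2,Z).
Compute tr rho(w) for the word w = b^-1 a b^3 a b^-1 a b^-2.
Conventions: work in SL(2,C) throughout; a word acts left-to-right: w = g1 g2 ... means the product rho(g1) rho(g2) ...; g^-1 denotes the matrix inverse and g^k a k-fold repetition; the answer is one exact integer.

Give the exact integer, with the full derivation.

-706090

rho(b^-1) = [[-5, 3], [-2, 1]]
... * rho(a) = [[4, -11], [15, -41]]  ->  [[25, -68], [7, -19]]
... * rho(b) = [[1, -3], [2, -5]]  ->  [[-111, 265], [-31, 74]]
... * rho(b) = [[1, -3], [2, -5]]  ->  [[419, -992], [117, -277]]
... * rho(b) = [[1, -3], [2, -5]]  ->  [[-1565, 3703], [-437, 1034]]
... * rho(a) = [[4, -11], [15, -41]]  ->  [[49285, -134608], [13762, -37587]]
... * rho(b^-1) = [[-5, 3], [-2, 1]]  ->  [[22791, 13247], [6364, 3699]]
... * rho(a) = [[4, -11], [15, -41]]  ->  [[289869, -793828], [80941, -221663]]
... * rho(b^-1) = [[-5, 3], [-2, 1]]  ->  [[138311, 75779], [38621, 21160]]
... * rho(b^-1) = [[-5, 3], [-2, 1]]  ->  [[-843113, 490712], [-235425, 137023]]
tr = -843113 + 137023 = -706090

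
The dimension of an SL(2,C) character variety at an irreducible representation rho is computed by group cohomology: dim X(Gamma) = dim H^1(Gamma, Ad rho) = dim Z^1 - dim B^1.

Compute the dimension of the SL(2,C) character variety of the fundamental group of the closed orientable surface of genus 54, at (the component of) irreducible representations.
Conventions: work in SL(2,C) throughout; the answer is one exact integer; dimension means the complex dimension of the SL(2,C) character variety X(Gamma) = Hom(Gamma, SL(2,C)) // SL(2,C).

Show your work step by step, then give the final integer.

pi_1 of the closed genus-54 surface has 108 generators bound by the single product-of-commutators relator.
Before the relator condition, cocycle space has dim 3*108 = 324.
d_2 is surjective at irreducible rho (its cokernel H^2 is dual to H^0 = 0), so dim Z^1 = 324 - 3 = 321.
As always at irreducible rho, dim B^1 = 3.
Hence dim X = 321 - 3 = 318.

318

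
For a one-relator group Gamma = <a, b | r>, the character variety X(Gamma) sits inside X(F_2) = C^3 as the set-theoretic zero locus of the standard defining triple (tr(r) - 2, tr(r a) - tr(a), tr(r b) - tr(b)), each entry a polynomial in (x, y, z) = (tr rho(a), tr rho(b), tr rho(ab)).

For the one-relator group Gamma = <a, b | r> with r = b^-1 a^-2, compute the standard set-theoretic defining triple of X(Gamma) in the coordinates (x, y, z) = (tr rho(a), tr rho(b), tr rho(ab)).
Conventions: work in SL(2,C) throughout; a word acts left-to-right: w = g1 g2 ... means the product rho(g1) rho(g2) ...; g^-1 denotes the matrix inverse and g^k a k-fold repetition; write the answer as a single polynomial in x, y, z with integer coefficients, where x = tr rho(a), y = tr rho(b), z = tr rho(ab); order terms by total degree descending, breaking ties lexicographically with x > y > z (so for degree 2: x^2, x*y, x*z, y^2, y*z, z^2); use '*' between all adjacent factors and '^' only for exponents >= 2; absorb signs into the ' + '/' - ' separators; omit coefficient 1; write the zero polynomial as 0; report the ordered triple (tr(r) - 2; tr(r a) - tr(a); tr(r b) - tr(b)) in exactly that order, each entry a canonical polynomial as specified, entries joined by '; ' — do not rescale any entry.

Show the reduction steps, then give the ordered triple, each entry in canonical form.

x*z - y - 2; -x + z; x^2 - y - 2

tr(b^-1) = tr(b) = y
tr(b^-1 a) = tr(a)*tr(b) - tr(a b)  (eliminate b^-1) = x*y - z
tr(b^-1 a^-1) = tr(b^-1)*tr(a) - tr(b^-1 a)  (eliminate a^-1) = z
tr(b^-1 a^-2) = tr(b^-1 a^-1)*tr(a) - tr(b^-1)  (eliminate a^-1) = x*z - y
and tr(a^-2) = tr(a^-1)*tr(a) - tr(1) = x^2 - 2
assemble the triple (tr(r) - 2; tr(r a) - x; tr(r b) - y)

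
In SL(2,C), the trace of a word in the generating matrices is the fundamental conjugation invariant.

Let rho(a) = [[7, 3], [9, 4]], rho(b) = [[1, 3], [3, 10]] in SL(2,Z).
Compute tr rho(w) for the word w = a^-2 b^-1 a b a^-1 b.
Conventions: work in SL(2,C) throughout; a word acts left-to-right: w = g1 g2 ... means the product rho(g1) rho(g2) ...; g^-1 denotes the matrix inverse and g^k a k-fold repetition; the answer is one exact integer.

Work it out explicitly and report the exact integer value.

rho(a^-1) = [[4, -3], [-9, 7]]
... * rho(a^-1) = [[4, -3], [-9, 7]]  ->  [[43, -33], [-99, 76]]
... * rho(b^-1) = [[10, -3], [-3, 1]]  ->  [[529, -162], [-1218, 373]]
... * rho(a) = [[7, 3], [9, 4]]  ->  [[2245, 939], [-5169, -2162]]
... * rho(b) = [[1, 3], [3, 10]]  ->  [[5062, 16125], [-11655, -37127]]
... * rho(a^-1) = [[4, -3], [-9, 7]]  ->  [[-124877, 97689], [287523, -224924]]
... * rho(b) = [[1, 3], [3, 10]]  ->  [[168190, 602259], [-387249, -1386671]]
tr = 168190 + -1386671 = -1218481

-1218481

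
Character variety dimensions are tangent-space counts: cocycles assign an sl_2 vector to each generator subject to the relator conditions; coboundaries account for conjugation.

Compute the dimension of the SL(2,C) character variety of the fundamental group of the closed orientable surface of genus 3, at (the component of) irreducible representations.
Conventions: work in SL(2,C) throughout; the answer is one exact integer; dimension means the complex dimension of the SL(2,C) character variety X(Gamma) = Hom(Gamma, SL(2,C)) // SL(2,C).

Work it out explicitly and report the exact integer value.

Gamma = pi_1(Sigma_3) = < a_1, b_1, ..., a_3, b_3 | prod [a_i, b_i] > has 2g = 6 generators and 1 relator.
Unconstrained cocycle data is one sl_2 vector per generator (18 dimensions), cut by the relator condition d_2(z) = 0.
d_2 is surjective at irreducible rho (its cokernel H^2 is dual to H^0 = 0), so dim Z^1 = 18 - 3 = 15.
As always at irreducible rho, dim B^1 = 3.
dim X = dim H^1 = 15 - 3 = 12.

12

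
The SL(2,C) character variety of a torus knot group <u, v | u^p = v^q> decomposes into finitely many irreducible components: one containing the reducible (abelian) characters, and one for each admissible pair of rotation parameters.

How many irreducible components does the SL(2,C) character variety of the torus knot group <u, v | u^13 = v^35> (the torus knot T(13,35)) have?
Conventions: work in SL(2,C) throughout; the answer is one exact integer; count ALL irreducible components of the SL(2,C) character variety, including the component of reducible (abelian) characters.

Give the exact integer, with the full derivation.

205

For T(13,35): irreducibility forces the central element u^13 = v^35 to one of +I, -I.
On an irreducible component, tr(u) is locked at 2*cos(pi*alpha/13) for some alpha in 1..12, and tr(v) at 2*cos(pi*beta/35) for some beta in 1..34.
u^13 = (-1)^alpha I and v^35 = (-1)^beta I must agree, so alpha and beta have equal parity.
Enumerate parity-matched pairs: 6*17 odd-odd plus 6*17 even-even gives 204.
components with irreducible characters: 204; plus the single component of reducible (abelian) characters: total 205.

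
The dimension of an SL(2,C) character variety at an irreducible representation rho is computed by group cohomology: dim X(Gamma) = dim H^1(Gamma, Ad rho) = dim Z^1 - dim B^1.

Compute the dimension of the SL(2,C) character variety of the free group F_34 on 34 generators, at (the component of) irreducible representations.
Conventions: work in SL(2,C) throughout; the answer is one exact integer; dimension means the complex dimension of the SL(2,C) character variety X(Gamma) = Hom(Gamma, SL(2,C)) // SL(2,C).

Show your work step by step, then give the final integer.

99

Gamma = F_34 has 34 generators and no relators.
Z^1(Gamma, Ad rho) = (sl_2)^34: a cocycle is a free choice of one sl_2 vector per generator, so dim Z^1 = 3*34 = 102.
dim B^1 = 3: the coboundary map is injective because an irreducible image has centralizer 0 in sl_2.
dim H^1 = 102 - 3 = 99, which is dim X.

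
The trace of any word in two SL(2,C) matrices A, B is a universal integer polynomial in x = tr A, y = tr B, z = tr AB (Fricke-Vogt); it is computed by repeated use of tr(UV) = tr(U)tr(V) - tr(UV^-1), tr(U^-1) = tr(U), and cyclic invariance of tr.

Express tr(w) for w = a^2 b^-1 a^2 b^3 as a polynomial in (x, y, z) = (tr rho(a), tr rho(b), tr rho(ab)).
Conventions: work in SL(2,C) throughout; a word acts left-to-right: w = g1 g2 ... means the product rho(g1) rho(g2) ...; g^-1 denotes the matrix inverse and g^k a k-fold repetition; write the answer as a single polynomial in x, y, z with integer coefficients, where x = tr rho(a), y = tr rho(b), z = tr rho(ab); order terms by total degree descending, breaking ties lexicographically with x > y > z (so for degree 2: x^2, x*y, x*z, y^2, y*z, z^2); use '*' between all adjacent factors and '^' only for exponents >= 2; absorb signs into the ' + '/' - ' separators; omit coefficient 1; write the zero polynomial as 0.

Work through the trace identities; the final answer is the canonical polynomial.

reduce: trace(a^2 b) = trace(a) * trace(b a) - trace(b) = x*z - y
trace(a^2) = trace(a) * trace(a) - trace(1) = x^2 - 2
so trace(b^2 a^2) = trace(b) * trace(a^2 b) - trace(a^2) = x*y*z - x^2 - y^2 + 2
so trace(b^2 a) = trace(b) * trace(a b) - trace(a) = y*z - x
trace(a b^2 a^2) = trace(a) * trace(b^2 a^2) - trace(b^2 a) = x^2*y*z - x^3 - x*y^2 - y*z + 3*x
trace(a^4 b^2) = trace(a) * trace(a b^2 a^2) - trace(a b^2 a) = x^3*y*z - x^4 - x^2*y^2 - 2*x*y*z + 4*x^2 + y^2 - 2
trace(b a^3) = trace(a) * trace(a b a) - trace(a b) = x^2*z - x*y - z
trace(a^4 b) = trace(a) * trace(b a^3) - trace(b a^2) = x^3*z - x^2*y - 2*x*z + y
so trace(a^2 b^3 a^2) = trace(b) * trace(a^4 b^2) - trace(a^4 b) = x^3*y^2*z - x^4*y - x^2*y^3 - x^3*z - 2*x*y^2*z + 5*x^2*y + y^3 + 2*x*z - 3*y
trace(b a b a) = trace(a b) * trace(a b) - trace(1)   [split at repeated a] = z^2 - 2
reduce: trace(a^2 b a b) = trace(a) * trace(b a b a) - trace(b a b) = x*z^2 - y*z - x
trace(b^2 a^2 b a) = trace(b) * trace(a^2 b a b) - trace(a^2 b a) = x*y*z^2 - x^2*z - y^2*z + z
so trace(b^2 a^2 b) = trace(b) * trace(b a^2 b) - trace(b a^2) = x*y^2*z - x^2*y - y^3 - x*z + 3*y
so trace(b a^2 b a^2 b) = trace(a) * trace(b^2 a^2 b a) - trace(b^2 a^2 b) = x^2*y*z^2 - x^3*z - 2*x*y^2*z + x^2*y + y^3 + 2*x*z - 3*y
so trace(b a^2 b a^2) = trace(a) * trace(b a^2 b a) - trace(b a^2 b) = x^2*z^2 - 2*x*y*z + y^2 - 2
reduce: trace(a^2 b^3 a^2 b) = trace(b) * trace(b a^2 b a^2 b) - trace(b a^2 b a^2) = x^2*y^2*z^2 - x^3*y*z - 2*x*y^3*z + x^2*y^2 - x^2*z^2 + y^4 + 4*x*y*z - 4*y^2 + 2
trace(a^2 b^-1 a^2 b^3) = trace(a^2 b^3 a^2) * trace(b) - trace(a^2 b^3 a^2 b) = x^3*y^3*z - x^4*y^2 - x^2*y^4 - x^2*y^2*z^2 + 4*x^2*y^2 + x^2*z^2 - 2*x*y*z + y^2 - 2

x^3*y^3*z - x^4*y^2 - x^2*y^4 - x^2*y^2*z^2 + 4*x^2*y^2 + x^2*z^2 - 2*x*y*z + y^2 - 2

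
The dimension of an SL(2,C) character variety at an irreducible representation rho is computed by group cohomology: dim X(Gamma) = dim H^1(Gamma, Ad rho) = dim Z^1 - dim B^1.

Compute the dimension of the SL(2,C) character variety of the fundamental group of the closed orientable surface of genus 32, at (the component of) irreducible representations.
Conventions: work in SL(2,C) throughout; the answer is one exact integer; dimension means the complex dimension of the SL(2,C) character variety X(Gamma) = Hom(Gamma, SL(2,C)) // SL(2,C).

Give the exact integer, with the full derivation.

The genus-32 surface group: 2g = 64 generators, one relator prod [a_i, b_i].
Before the relator condition, cocycle space has dim 3*64 = 192.
H^2 = coker(d_2) is dual to H^0 = 0 at irreducible rho (Poincare duality), so d_2 is onto: dim Z^1 = 189.
As always at irreducible rho, dim B^1 = 3.
dim H^1 = 189 - 3 = 186 = dim X.

186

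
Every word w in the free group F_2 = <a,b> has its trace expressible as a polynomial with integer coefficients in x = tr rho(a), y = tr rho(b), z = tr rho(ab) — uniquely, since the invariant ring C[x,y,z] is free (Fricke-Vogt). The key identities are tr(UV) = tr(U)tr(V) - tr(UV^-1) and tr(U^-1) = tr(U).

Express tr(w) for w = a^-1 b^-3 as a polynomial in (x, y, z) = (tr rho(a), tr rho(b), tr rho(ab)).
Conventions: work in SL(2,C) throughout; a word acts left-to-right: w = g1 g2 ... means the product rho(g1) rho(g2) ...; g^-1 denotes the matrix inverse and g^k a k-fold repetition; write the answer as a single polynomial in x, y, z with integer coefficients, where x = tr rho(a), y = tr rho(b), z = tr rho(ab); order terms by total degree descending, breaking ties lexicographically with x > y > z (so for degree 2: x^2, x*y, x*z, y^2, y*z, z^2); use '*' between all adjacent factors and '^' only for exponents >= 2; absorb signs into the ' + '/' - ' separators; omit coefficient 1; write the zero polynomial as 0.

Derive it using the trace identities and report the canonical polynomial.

y^2*z - x*y - z

tr(b^-1) = tr(b) = y
tr(b^-2) = tr(b^-1)*tr(b) - tr(1) = y^2 - 2
tr(b^-3) = tr(b^-2)*tr(b) - tr(b^-1) = y^3 - 3*y
tr(a b^-1) = tr(a)*tr(b) - tr(a b) = x*y - z
tr(b^-2 a) = tr(a b^-1)*tr(b) - tr(a) = x*y^2 - y*z - x
tr(b^-3 a) = tr(b^-2 a)*tr(b) - tr(b^-2 a b) = x*y^3 - y^2*z - 2*x*y + z
tr(a^-1 b^-3) = tr(b^-3)*tr(a) - tr(b^-3 a) = y^2*z - x*y - z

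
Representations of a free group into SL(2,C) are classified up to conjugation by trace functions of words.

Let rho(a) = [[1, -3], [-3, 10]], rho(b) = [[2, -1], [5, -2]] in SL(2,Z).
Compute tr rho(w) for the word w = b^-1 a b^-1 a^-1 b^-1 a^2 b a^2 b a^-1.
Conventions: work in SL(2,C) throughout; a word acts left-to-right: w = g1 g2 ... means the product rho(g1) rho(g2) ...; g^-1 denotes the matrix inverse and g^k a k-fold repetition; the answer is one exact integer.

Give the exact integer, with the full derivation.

rho(b^-1) = [[-2, 1], [-5, 2]]
... * rho(a) = [[1, -3], [-3, 10]]  ->  [[-5, 16], [-11, 35]]
... * rho(b^-1) = [[-2, 1], [-5, 2]]  ->  [[-70, 27], [-153, 59]]
... * rho(a^-1) = [[10, 3], [3, 1]]  ->  [[-619, -183], [-1353, -400]]
... * rho(b^-1) = [[-2, 1], [-5, 2]]  ->  [[2153, -985], [4706, -2153]]
... * rho(a) = [[1, -3], [-3, 10]]  ->  [[5108, -16309], [11165, -35648]]
... * rho(a) = [[1, -3], [-3, 10]]  ->  [[54035, -178414], [118109, -389975]]
... * rho(b) = [[2, -1], [5, -2]]  ->  [[-784000, 302793], [-1713657, 661841]]
... * rho(a) = [[1, -3], [-3, 10]]  ->  [[-1692379, 5379930], [-3699180, 11759381]]
... * rho(a) = [[1, -3], [-3, 10]]  ->  [[-17832169, 58876437], [-38977323, 128691350]]
... * rho(b) = [[2, -1], [5, -2]]  ->  [[258717847, -99920705], [565502104, -218405377]]
... * rho(a^-1) = [[10, 3], [3, 1]]  ->  [[2287416355, 676232836], [4999804909, 1478100935]]
tr = 2287416355 + 1478100935 = 3765517290

3765517290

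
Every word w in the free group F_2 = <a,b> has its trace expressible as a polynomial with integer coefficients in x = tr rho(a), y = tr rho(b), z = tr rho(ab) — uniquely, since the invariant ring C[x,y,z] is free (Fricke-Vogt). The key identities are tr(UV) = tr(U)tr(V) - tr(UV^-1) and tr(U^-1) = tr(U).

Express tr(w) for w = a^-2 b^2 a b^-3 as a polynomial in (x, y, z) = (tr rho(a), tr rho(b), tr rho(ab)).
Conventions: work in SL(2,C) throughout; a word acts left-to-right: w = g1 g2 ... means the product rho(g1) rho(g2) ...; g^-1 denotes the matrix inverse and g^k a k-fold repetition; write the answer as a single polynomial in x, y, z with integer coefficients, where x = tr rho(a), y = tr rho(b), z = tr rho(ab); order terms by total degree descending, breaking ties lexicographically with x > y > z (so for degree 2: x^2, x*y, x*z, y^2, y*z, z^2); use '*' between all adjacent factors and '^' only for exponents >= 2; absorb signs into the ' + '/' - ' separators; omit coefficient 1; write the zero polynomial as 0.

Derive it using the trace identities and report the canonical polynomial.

-x^2*y^4*z + x^3*y^3 + x*y^5 + x*y^3*z^2 + x^2*y^2*z - x^3*y - 5*x*y^3 - x*y*z^2 + 4*x*y + z

tr(b^2 a) = tr(b)*tr(a b) - tr(a)  (reduce the b square) = y*z - x
tr(b^2) = tr(b)*tr(b) - tr(1)  (reduce the b square) = y^2 - 2
tr(a b^2 a) = tr(a)*tr(b^2 a) - tr(b^2)  (reduce the a square) = x*y*z - x^2 - y^2 + 2
tr(a b a b) = tr(b a)*tr(b a) - tr(1)  (split on b) = z^2 - 2
tr(a b a) = tr(a)*tr(b a) - tr(b)  (reduce the a square) = x*z - y
tr(a b^2 a b) = tr(b)*tr(a b a b) - tr(a b a)  (reduce the b square) = y*z^2 - x*z - y
tr(b^-1 a b^2 a) = tr(a b^2 a)*tr(b) - tr(a b^2 a b)  (eliminate b^-1) = x*y^2*z - x^2*y - y^3 - y*z^2 + x*z + 3*y
tr(b^2 a b^-2 a) = tr(b^-1 a b^2 a)*tr(b) - tr(b^-1 a b^2 a b)  (eliminate b^-1) = x*y^3*z - x^2*y^2 - y^4 - y^2*z^2 + x^2 + 4*y^2 - 2
tr(b^2 a b^-2 a^-1) = tr(b^2 a b^-2)*tr(a) - tr(b^2 a b^-2 a)  (eliminate a^-1) = -x*y^3*z + x^2*y^2 + y^4 + y^2*z^2 - 4*y^2 + 2
tr(b^-1 a^-2 b^2 a b^-1) = tr(b^2 a b^-2 a^-1)*tr(a) - tr(b^2 a b^-2)  (eliminate a^-1) = -x^2*y^3*z + x^3*y^2 + x*y^4 + x*y^2*z^2 - 4*x*y^2 + x
tr(b^2 a b) = tr(b)*tr(a b^2) - tr(a b)  (reduce the b square) = y^2*z - x*y - z
tr(a^-1 b^2 a b) = tr(b^2 a b)*tr(a) - tr(b^2 a b a)  (eliminate a^-1) = x*y^2*z - x^2*y - y*z^2 + y
tr(a^-1 b^2 a b^-1) = tr(a^-1 b^2 a)*tr(b) - tr(a^-1 b^2 a b)  (eliminate b^-1) = -x*y^2*z + x^2*y + y^3 + y*z^2 - 3*y
tr(b^-1 a^-2 b^2 a) = tr(a^-1 b^2 a b^-1)*tr(a) - tr(a^-1 b^2 a b^-1 a)  (eliminate a^-1) = -x^2*y^2*z + x^3*y + x*y^3 + x*y*z^2 - 3*x*y - z
tr(a^-2 b^2 a b^-3) = tr(b^-1 a^-2 b^2 a b^-1)*tr(b) - tr(b^-1 a^-2 b^2 a)  (eliminate b^-1) = -x^2*y^4*z + x^3*y^3 + x*y^5 + x*y^3*z^2 + x^2*y^2*z - x^3*y - 5*x*y^3 - x*y*z^2 + 4*x*y + z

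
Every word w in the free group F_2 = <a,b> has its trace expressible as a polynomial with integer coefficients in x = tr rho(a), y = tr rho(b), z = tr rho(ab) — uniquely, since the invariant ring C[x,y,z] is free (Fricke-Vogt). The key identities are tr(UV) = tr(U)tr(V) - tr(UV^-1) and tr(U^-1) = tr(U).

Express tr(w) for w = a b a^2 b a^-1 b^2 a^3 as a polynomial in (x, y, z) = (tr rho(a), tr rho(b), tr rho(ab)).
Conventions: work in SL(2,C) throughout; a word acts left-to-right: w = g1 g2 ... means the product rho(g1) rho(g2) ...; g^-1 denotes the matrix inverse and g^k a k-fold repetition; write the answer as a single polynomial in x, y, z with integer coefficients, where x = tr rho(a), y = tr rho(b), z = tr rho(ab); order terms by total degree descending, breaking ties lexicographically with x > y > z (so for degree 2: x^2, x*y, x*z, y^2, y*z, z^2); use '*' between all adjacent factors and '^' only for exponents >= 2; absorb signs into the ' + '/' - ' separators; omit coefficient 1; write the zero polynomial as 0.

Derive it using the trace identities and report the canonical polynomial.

tr(b a b a) = tr(b a) * tr(b a) - tr(1)   [split at repeated b] = z^2 - 2
tr(b a b) = tr(b) * tr(a b) - tr(a) = y*z - x
tr(a b a b a) = tr(a) * tr(b a b a) - tr(b a b) = x*z^2 - y*z - x
tr(a^3 b a b) = tr(a) * tr(a b a b a) - tr(a b a b) = x^2*z^2 - x*y*z - x^2 - z^2 + 2
tr(a b a) = tr(a) * tr(b a) - tr(b) = x*z - y
tr(a^2 b a) = tr(a) * tr(a b a) - tr(a b) = x^2*z - x*y - z
tr(a^3 b a) = tr(a) * tr(a^2 b a) - tr(a^2 b) = x^3*z - x^2*y - 2*x*z + y
tr(b^2 a^3 b a) = tr(b) * tr(a^3 b a b) - tr(a^3 b a) = x^2*y*z^2 - x^3*z - x*y^2*z - y*z^2 + 2*x*z + y
tr(a^2) = tr(a) * tr(a) - tr(1) = x^2 - 2
tr(b^2 a^2) = tr(b) * tr(a^2 b) - tr(a^2) = x*y*z - x^2 - y^2 + 2
tr(b a^3 b) = tr(a) * tr(b^2 a^2) - tr(b^2 a) = x^2*y*z - x^3 - x*y^2 - y*z + 3*x
tr(b^2 a^3 b) = tr(b) * tr(b a^3 b) - tr(b a^3) = x^2*y^2*z - x^3*y - x*y^3 - x^2*z - y^2*z + 4*x*y + z
tr(a^3 b a^2 b^2) = tr(a) * tr(b^2 a^3 b a) - tr(b^2 a^3 b) = x^3*y*z^2 - x^4*z - 2*x^2*y^2*z + x^3*y + x*y^3 - x*y*z^2 + 3*x^2*z + y^2*z - 3*x*y - z
tr(a^3 b a^2 b) = tr(a) * tr(b a^3 b a) - tr(b a^3 b) = x^3*z^2 - 2*x^2*y*z + x*y^2 - x*z^2 + y*z - x
tr(a^2 b a^2 b^3 a) = tr(b) * tr(a^3 b a^2 b^2) - tr(a^3 b a^2 b) = x^3*y^2*z^2 - x^4*y*z - 2*x^2*y^3*z + x^3*y^2 - x^3*z^2 + x*y^4 - x*y^2*z^2 + 5*x^2*y*z + y^3*z - 4*x*y^2 + x*z^2 - 2*y*z + x
tr(b a^2 b a b) = tr(b) * tr(a^2 b a b) - tr(a^2 b a) = x*y*z^2 - x^2*z - y^2*z + z
tr(b^3 a^2 b a) = tr(b) * tr(b a^2 b a b) - tr(b a^2 b a) = x*y^2*z^2 - x^2*y*z - y^3*z - x*z^2 + 2*y*z + x
tr(b a^2 b^2) = tr(b) * tr(a^2 b^2) - tr(a^2 b) = x*y^2*z - x^2*y - y^3 - x*z + 3*y
tr(b^3 a^2 b) = tr(b) * tr(b a^2 b^2) - tr(b a^2 b) = x*y^3*z - x^2*y^2 - y^4 - 2*x*y*z + x^2 + 4*y^2 - 2
tr(a^2 b a^2 b^3) = tr(a) * tr(b^3 a^2 b a) - tr(b^3 a^2 b) = x^2*y^2*z^2 - x^3*y*z - 2*x*y^3*z + x^2*y^2 - x^2*z^2 + y^4 + 4*x*y*z - 4*y^2 + 2
tr(b^2 a^4 b a^2 b) = tr(a) * tr(a^2 b a^2 b^3 a) - tr(a^2 b a^2 b^3) = x^4*y^2*z^2 - x^5*y*z - 2*x^3*y^3*z + x^4*y^2 - x^4*z^2 + x^2*y^4 - 2*x^2*y^2*z^2 + 6*x^3*y*z + 3*x*y^3*z - 5*x^2*y^2 + 2*x^2*z^2 - y^4 - 6*x*y*z + x^2 + 4*y^2 - 2
tr(b a b a b a) = tr(b a b a) * tr(b a) - tr(a b)   [split at repeated b] = z^3 - 3*z
tr(b a b a b) = tr(b) * tr(a b a b) - tr(a b a) = y*z^2 - x*z - y
tr(a b a b a b a) = tr(a) * tr(b a b a b a) - tr(b a b a b) = x*z^3 - y*z^2 - 2*x*z + y
tr(a^2 b a b a b a) = tr(a) * tr(a b a b a b a) - tr(a b a b a b) = x^2*z^3 - x*y*z^2 - 2*x^2*z - z^3 + x*y + 3*z
tr(a^4 b a b a b) = tr(a) * tr(a^2 b a b a b a) - tr(a^2 b a b a b) = x^3*z^3 - x^2*y*z^2 - 2*x^3*z - 2*x*z^3 + x^2*y + y*z^2 + 5*x*z - y
tr(a^3 b a b a) = tr(a) * tr(b a b a^3) - tr(b a b a^2) = x^3*z^2 - x^2*y*z - x^3 - 2*x*z^2 + y*z + 3*x
tr(a^4 b a b a) = tr(a) * tr(a^3 b a b a) - tr(a^3 b a b) = x^4*z^2 - x^3*y*z - x^4 - 3*x^2*z^2 + 2*x*y*z + 4*x^2 + z^2 - 2
tr(b a b^2 a^4 b a) = tr(b) * tr(a^4 b a b a b) - tr(a^4 b a b a) = x^3*y*z^3 - x^4*z^2 - x^2*y^2*z^2 - x^3*y*z - 2*x*y*z^3 + x^4 + x^2*y^2 + 3*x^2*z^2 + y^2*z^2 + 3*x*y*z - 4*x^2 - y^2 - z^2 + 2
tr(b^2 a b a^2) = tr(b) * tr(a b a^2 b) - tr(a b a^2) = x*y*z^2 - x^2*z - y^2*z + z
tr(a b^2 a b a^2) = tr(a) * tr(b^2 a b a^2) - tr(b^2 a b a) = x^2*y*z^2 - x^3*z - x*y^2*z - y*z^2 + 2*x*z + y
tr(a^4 b^2 a b) = tr(a) * tr(a b^2 a b a^2) - tr(a b^2 a b a) = x^3*y*z^2 - x^4*z - x^2*y^2*z - 2*x*y*z^2 + 3*x^2*z + y^2*z + x*y - z
tr(a^5 b) = tr(a) * tr(a^3 b a) - tr(a^3 b) = x^4*z - x^3*y - 3*x^2*z + 2*x*y + z
tr(a^3) = tr(a) * tr(a^2) - tr(a) = x^3 - 3*x
tr(a^4) = tr(a) * tr(a^3) - tr(a^2) = x^4 - 4*x^2 + 2
tr(a^5) = tr(a) * tr(a^4) - tr(a^3) = x^5 - 5*x^3 + 5*x
tr(a^4 b^2 a) = tr(b) * tr(a^5 b) - tr(a^5) = x^4*y*z - x^5 - x^3*y^2 - 3*x^2*y*z + 5*x^3 + 2*x*y^2 + y*z - 5*x
tr(b a b^2 a^4 b) = tr(b) * tr(a^4 b^2 a b) - tr(a^4 b^2 a) = x^3*y^2*z^2 - 2*x^4*y*z - x^2*y^3*z + x^5 + x^3*y^2 - 2*x*y^2*z^2 + 6*x^2*y*z + y^3*z - 5*x^3 - x*y^2 - 2*y*z + 5*x
tr(b^2 a^4 b a^2 b a) = tr(a) * tr(b a b^2 a^4 b a) - tr(b a b^2 a^4 b) = x^4*y*z^3 - x^5*z^2 - 2*x^3*y^2*z^2 + x^4*y*z + x^2*y^3*z - 2*x^2*y*z^3 + 3*x^3*z^2 + 3*x*y^2*z^2 - 3*x^2*y*z - y^3*z + x^3 - x*z^2 + 2*y*z - 3*x
tr(a b a^2 b a^-1 b^2 a^3) = tr(b^2 a^4 b a^2 b) * tr(a) - tr(b^2 a^4 b a^2 b a) = x^5*y^2*z^2 - x^6*y*z - 2*x^4*y^3*z - x^4*y*z^3 + x^5*y^2 + x^3*y^4 + 5*x^4*y*z + 2*x^2*y^3*z + 2*x^2*y*z^3 - 5*x^3*y^2 - x^3*z^2 - x*y^4 - 3*x*y^2*z^2 - 3*x^2*y*z + y^3*z + 4*x*y^2 + x*z^2 - 2*y*z + x

x^5*y^2*z^2 - x^6*y*z - 2*x^4*y^3*z - x^4*y*z^3 + x^5*y^2 + x^3*y^4 + 5*x^4*y*z + 2*x^2*y^3*z + 2*x^2*y*z^3 - 5*x^3*y^2 - x^3*z^2 - x*y^4 - 3*x*y^2*z^2 - 3*x^2*y*z + y^3*z + 4*x*y^2 + x*z^2 - 2*y*z + x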